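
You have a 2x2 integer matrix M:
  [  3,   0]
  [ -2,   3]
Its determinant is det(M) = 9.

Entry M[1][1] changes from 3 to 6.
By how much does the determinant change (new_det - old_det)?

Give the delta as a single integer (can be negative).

Cofactor C_11 = 3
Entry delta = 6 - 3 = 3
Det delta = entry_delta * cofactor = 3 * 3 = 9

Answer: 9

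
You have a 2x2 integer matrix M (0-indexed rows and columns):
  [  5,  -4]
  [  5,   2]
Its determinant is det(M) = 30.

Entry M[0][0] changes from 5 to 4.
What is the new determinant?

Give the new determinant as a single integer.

det is linear in row 0: changing M[0][0] by delta changes det by delta * cofactor(0,0).
Cofactor C_00 = (-1)^(0+0) * minor(0,0) = 2
Entry delta = 4 - 5 = -1
Det delta = -1 * 2 = -2
New det = 30 + -2 = 28

Answer: 28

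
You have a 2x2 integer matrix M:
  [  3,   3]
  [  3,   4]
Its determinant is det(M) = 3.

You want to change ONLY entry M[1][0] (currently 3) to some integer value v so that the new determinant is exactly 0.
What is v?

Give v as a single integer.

Answer: 4

Derivation:
det is linear in entry M[1][0]: det = old_det + (v - 3) * C_10
Cofactor C_10 = -3
Want det = 0: 3 + (v - 3) * -3 = 0
  (v - 3) = -3 / -3 = 1
  v = 3 + (1) = 4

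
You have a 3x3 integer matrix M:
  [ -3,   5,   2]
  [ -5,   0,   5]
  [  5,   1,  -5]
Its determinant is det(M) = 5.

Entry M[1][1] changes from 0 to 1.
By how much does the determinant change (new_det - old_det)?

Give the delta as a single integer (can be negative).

Cofactor C_11 = 5
Entry delta = 1 - 0 = 1
Det delta = entry_delta * cofactor = 1 * 5 = 5

Answer: 5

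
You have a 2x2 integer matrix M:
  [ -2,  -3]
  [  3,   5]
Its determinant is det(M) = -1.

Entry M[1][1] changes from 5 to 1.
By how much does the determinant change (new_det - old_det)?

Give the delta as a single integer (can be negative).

Answer: 8

Derivation:
Cofactor C_11 = -2
Entry delta = 1 - 5 = -4
Det delta = entry_delta * cofactor = -4 * -2 = 8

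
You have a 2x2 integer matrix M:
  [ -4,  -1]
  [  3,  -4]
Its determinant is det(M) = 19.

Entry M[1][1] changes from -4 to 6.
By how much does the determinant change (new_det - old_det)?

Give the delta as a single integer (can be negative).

Cofactor C_11 = -4
Entry delta = 6 - -4 = 10
Det delta = entry_delta * cofactor = 10 * -4 = -40

Answer: -40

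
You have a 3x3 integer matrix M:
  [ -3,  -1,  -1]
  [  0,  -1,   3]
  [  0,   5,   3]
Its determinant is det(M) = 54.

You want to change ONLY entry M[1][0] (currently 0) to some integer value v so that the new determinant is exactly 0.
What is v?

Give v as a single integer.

Answer: 27

Derivation:
det is linear in entry M[1][0]: det = old_det + (v - 0) * C_10
Cofactor C_10 = -2
Want det = 0: 54 + (v - 0) * -2 = 0
  (v - 0) = -54 / -2 = 27
  v = 0 + (27) = 27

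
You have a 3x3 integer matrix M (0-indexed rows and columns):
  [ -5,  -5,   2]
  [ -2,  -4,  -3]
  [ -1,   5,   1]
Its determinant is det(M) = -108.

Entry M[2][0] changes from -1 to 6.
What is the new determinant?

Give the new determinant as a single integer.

det is linear in row 2: changing M[2][0] by delta changes det by delta * cofactor(2,0).
Cofactor C_20 = (-1)^(2+0) * minor(2,0) = 23
Entry delta = 6 - -1 = 7
Det delta = 7 * 23 = 161
New det = -108 + 161 = 53

Answer: 53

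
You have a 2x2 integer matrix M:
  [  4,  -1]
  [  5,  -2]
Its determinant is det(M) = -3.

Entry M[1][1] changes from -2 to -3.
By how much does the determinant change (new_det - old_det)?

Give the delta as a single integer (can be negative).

Answer: -4

Derivation:
Cofactor C_11 = 4
Entry delta = -3 - -2 = -1
Det delta = entry_delta * cofactor = -1 * 4 = -4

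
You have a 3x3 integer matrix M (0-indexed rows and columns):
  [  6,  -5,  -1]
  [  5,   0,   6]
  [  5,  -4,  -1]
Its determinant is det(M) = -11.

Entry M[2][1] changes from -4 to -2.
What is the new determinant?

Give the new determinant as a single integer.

det is linear in row 2: changing M[2][1] by delta changes det by delta * cofactor(2,1).
Cofactor C_21 = (-1)^(2+1) * minor(2,1) = -41
Entry delta = -2 - -4 = 2
Det delta = 2 * -41 = -82
New det = -11 + -82 = -93

Answer: -93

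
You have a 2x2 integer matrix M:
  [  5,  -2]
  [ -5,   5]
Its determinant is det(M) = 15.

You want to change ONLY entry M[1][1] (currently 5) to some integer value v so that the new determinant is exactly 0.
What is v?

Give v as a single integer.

det is linear in entry M[1][1]: det = old_det + (v - 5) * C_11
Cofactor C_11 = 5
Want det = 0: 15 + (v - 5) * 5 = 0
  (v - 5) = -15 / 5 = -3
  v = 5 + (-3) = 2

Answer: 2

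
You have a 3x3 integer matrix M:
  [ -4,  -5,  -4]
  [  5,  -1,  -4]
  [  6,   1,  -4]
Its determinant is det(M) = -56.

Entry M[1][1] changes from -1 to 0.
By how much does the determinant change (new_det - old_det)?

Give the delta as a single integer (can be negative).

Answer: 40

Derivation:
Cofactor C_11 = 40
Entry delta = 0 - -1 = 1
Det delta = entry_delta * cofactor = 1 * 40 = 40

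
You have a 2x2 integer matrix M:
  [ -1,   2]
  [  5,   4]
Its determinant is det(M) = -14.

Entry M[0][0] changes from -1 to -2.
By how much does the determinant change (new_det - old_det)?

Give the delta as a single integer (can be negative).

Cofactor C_00 = 4
Entry delta = -2 - -1 = -1
Det delta = entry_delta * cofactor = -1 * 4 = -4

Answer: -4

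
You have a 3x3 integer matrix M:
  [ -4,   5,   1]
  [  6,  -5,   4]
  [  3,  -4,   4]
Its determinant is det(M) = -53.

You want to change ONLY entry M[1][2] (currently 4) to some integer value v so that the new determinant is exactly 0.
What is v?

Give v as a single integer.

Answer: -49

Derivation:
det is linear in entry M[1][2]: det = old_det + (v - 4) * C_12
Cofactor C_12 = -1
Want det = 0: -53 + (v - 4) * -1 = 0
  (v - 4) = 53 / -1 = -53
  v = 4 + (-53) = -49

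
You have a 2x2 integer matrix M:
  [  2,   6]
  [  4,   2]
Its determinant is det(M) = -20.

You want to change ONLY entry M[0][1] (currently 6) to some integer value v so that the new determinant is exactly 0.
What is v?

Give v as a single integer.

Answer: 1

Derivation:
det is linear in entry M[0][1]: det = old_det + (v - 6) * C_01
Cofactor C_01 = -4
Want det = 0: -20 + (v - 6) * -4 = 0
  (v - 6) = 20 / -4 = -5
  v = 6 + (-5) = 1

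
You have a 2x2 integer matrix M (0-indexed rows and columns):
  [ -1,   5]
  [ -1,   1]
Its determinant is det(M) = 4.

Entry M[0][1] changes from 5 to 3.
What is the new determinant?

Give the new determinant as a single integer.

det is linear in row 0: changing M[0][1] by delta changes det by delta * cofactor(0,1).
Cofactor C_01 = (-1)^(0+1) * minor(0,1) = 1
Entry delta = 3 - 5 = -2
Det delta = -2 * 1 = -2
New det = 4 + -2 = 2

Answer: 2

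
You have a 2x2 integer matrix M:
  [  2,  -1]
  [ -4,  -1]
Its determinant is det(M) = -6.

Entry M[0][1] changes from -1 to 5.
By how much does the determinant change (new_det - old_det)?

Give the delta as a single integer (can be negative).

Cofactor C_01 = 4
Entry delta = 5 - -1 = 6
Det delta = entry_delta * cofactor = 6 * 4 = 24

Answer: 24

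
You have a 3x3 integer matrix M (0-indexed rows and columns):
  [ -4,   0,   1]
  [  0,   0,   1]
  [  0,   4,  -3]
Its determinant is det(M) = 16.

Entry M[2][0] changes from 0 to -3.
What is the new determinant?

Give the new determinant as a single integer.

Answer: 16

Derivation:
det is linear in row 2: changing M[2][0] by delta changes det by delta * cofactor(2,0).
Cofactor C_20 = (-1)^(2+0) * minor(2,0) = 0
Entry delta = -3 - 0 = -3
Det delta = -3 * 0 = 0
New det = 16 + 0 = 16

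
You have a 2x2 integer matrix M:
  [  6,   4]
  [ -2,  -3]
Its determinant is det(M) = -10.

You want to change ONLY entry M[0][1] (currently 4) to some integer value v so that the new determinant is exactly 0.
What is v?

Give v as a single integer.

det is linear in entry M[0][1]: det = old_det + (v - 4) * C_01
Cofactor C_01 = 2
Want det = 0: -10 + (v - 4) * 2 = 0
  (v - 4) = 10 / 2 = 5
  v = 4 + (5) = 9

Answer: 9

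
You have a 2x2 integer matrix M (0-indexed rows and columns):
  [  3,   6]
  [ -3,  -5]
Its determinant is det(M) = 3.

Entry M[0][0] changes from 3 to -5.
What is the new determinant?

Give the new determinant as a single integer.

Answer: 43

Derivation:
det is linear in row 0: changing M[0][0] by delta changes det by delta * cofactor(0,0).
Cofactor C_00 = (-1)^(0+0) * minor(0,0) = -5
Entry delta = -5 - 3 = -8
Det delta = -8 * -5 = 40
New det = 3 + 40 = 43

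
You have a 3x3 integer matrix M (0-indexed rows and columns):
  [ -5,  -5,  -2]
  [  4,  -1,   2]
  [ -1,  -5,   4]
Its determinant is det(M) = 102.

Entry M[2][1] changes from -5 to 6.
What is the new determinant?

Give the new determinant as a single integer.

Answer: 124

Derivation:
det is linear in row 2: changing M[2][1] by delta changes det by delta * cofactor(2,1).
Cofactor C_21 = (-1)^(2+1) * minor(2,1) = 2
Entry delta = 6 - -5 = 11
Det delta = 11 * 2 = 22
New det = 102 + 22 = 124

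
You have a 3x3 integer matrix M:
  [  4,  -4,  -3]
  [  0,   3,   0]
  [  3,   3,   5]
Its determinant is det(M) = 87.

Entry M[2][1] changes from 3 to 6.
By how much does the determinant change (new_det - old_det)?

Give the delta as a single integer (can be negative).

Cofactor C_21 = 0
Entry delta = 6 - 3 = 3
Det delta = entry_delta * cofactor = 3 * 0 = 0

Answer: 0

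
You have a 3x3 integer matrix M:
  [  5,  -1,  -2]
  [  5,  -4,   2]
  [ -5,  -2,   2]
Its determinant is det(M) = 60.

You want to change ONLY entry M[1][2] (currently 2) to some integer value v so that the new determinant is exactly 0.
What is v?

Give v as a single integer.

Answer: -2

Derivation:
det is linear in entry M[1][2]: det = old_det + (v - 2) * C_12
Cofactor C_12 = 15
Want det = 0: 60 + (v - 2) * 15 = 0
  (v - 2) = -60 / 15 = -4
  v = 2 + (-4) = -2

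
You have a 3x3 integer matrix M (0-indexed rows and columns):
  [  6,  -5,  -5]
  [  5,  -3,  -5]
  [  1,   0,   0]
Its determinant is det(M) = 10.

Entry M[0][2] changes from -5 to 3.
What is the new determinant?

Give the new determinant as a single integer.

Answer: 34

Derivation:
det is linear in row 0: changing M[0][2] by delta changes det by delta * cofactor(0,2).
Cofactor C_02 = (-1)^(0+2) * minor(0,2) = 3
Entry delta = 3 - -5 = 8
Det delta = 8 * 3 = 24
New det = 10 + 24 = 34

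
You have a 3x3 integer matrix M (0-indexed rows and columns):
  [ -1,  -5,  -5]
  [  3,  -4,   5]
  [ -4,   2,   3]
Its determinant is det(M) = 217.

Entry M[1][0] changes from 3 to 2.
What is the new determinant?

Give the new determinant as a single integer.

det is linear in row 1: changing M[1][0] by delta changes det by delta * cofactor(1,0).
Cofactor C_10 = (-1)^(1+0) * minor(1,0) = 5
Entry delta = 2 - 3 = -1
Det delta = -1 * 5 = -5
New det = 217 + -5 = 212

Answer: 212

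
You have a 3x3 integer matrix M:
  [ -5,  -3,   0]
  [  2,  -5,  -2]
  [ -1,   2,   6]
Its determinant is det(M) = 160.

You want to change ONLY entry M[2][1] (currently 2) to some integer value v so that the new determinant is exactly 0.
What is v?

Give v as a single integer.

det is linear in entry M[2][1]: det = old_det + (v - 2) * C_21
Cofactor C_21 = -10
Want det = 0: 160 + (v - 2) * -10 = 0
  (v - 2) = -160 / -10 = 16
  v = 2 + (16) = 18

Answer: 18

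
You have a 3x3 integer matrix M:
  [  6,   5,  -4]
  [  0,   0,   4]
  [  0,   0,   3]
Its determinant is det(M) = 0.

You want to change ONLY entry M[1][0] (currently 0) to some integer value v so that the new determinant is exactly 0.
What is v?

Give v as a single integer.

Answer: 0

Derivation:
det is linear in entry M[1][0]: det = old_det + (v - 0) * C_10
Cofactor C_10 = -15
Want det = 0: 0 + (v - 0) * -15 = 0
  (v - 0) = 0 / -15 = 0
  v = 0 + (0) = 0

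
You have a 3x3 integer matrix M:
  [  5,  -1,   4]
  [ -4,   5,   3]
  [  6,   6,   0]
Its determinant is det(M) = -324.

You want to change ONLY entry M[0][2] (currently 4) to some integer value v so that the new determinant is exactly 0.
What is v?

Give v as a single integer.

Answer: -2

Derivation:
det is linear in entry M[0][2]: det = old_det + (v - 4) * C_02
Cofactor C_02 = -54
Want det = 0: -324 + (v - 4) * -54 = 0
  (v - 4) = 324 / -54 = -6
  v = 4 + (-6) = -2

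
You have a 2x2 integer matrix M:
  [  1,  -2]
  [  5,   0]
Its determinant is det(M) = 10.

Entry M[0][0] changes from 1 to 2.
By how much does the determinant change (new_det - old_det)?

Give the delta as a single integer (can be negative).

Cofactor C_00 = 0
Entry delta = 2 - 1 = 1
Det delta = entry_delta * cofactor = 1 * 0 = 0

Answer: 0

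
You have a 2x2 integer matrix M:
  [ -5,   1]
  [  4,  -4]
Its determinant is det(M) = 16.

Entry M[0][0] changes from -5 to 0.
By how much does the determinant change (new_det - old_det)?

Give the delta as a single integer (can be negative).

Cofactor C_00 = -4
Entry delta = 0 - -5 = 5
Det delta = entry_delta * cofactor = 5 * -4 = -20

Answer: -20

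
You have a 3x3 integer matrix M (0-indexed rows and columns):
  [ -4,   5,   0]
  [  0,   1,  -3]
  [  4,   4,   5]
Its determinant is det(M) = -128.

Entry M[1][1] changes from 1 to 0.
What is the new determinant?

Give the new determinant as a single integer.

Answer: -108

Derivation:
det is linear in row 1: changing M[1][1] by delta changes det by delta * cofactor(1,1).
Cofactor C_11 = (-1)^(1+1) * minor(1,1) = -20
Entry delta = 0 - 1 = -1
Det delta = -1 * -20 = 20
New det = -128 + 20 = -108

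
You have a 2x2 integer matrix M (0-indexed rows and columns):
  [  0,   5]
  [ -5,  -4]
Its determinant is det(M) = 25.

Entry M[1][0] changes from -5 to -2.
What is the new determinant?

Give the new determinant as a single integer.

det is linear in row 1: changing M[1][0] by delta changes det by delta * cofactor(1,0).
Cofactor C_10 = (-1)^(1+0) * minor(1,0) = -5
Entry delta = -2 - -5 = 3
Det delta = 3 * -5 = -15
New det = 25 + -15 = 10

Answer: 10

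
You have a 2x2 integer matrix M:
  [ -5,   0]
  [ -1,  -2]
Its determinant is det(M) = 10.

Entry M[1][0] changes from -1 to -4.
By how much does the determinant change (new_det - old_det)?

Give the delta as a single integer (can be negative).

Answer: 0

Derivation:
Cofactor C_10 = 0
Entry delta = -4 - -1 = -3
Det delta = entry_delta * cofactor = -3 * 0 = 0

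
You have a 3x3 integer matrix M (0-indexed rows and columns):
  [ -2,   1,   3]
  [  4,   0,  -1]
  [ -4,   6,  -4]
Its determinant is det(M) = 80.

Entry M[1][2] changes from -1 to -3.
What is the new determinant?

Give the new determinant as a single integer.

det is linear in row 1: changing M[1][2] by delta changes det by delta * cofactor(1,2).
Cofactor C_12 = (-1)^(1+2) * minor(1,2) = 8
Entry delta = -3 - -1 = -2
Det delta = -2 * 8 = -16
New det = 80 + -16 = 64

Answer: 64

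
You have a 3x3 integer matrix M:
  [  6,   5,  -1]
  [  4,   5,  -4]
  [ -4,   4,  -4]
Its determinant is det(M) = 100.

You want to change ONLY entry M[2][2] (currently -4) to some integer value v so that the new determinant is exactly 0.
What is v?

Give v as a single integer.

Answer: -14

Derivation:
det is linear in entry M[2][2]: det = old_det + (v - -4) * C_22
Cofactor C_22 = 10
Want det = 0: 100 + (v - -4) * 10 = 0
  (v - -4) = -100 / 10 = -10
  v = -4 + (-10) = -14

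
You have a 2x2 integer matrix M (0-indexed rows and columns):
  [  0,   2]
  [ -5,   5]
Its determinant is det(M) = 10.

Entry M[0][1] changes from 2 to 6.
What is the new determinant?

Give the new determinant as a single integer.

det is linear in row 0: changing M[0][1] by delta changes det by delta * cofactor(0,1).
Cofactor C_01 = (-1)^(0+1) * minor(0,1) = 5
Entry delta = 6 - 2 = 4
Det delta = 4 * 5 = 20
New det = 10 + 20 = 30

Answer: 30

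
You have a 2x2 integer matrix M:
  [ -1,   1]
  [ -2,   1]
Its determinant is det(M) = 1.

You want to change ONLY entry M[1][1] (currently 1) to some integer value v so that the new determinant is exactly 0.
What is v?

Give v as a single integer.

Answer: 2

Derivation:
det is linear in entry M[1][1]: det = old_det + (v - 1) * C_11
Cofactor C_11 = -1
Want det = 0: 1 + (v - 1) * -1 = 0
  (v - 1) = -1 / -1 = 1
  v = 1 + (1) = 2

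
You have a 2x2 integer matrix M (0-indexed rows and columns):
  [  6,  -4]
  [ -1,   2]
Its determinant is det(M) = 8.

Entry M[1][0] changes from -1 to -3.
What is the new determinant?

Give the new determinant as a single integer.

Answer: 0

Derivation:
det is linear in row 1: changing M[1][0] by delta changes det by delta * cofactor(1,0).
Cofactor C_10 = (-1)^(1+0) * minor(1,0) = 4
Entry delta = -3 - -1 = -2
Det delta = -2 * 4 = -8
New det = 8 + -8 = 0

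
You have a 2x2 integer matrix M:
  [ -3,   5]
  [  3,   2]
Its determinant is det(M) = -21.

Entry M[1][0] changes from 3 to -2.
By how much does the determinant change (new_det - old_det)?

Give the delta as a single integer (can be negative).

Answer: 25

Derivation:
Cofactor C_10 = -5
Entry delta = -2 - 3 = -5
Det delta = entry_delta * cofactor = -5 * -5 = 25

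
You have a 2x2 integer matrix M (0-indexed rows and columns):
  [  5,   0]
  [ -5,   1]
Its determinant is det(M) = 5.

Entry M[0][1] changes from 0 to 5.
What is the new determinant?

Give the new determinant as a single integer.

det is linear in row 0: changing M[0][1] by delta changes det by delta * cofactor(0,1).
Cofactor C_01 = (-1)^(0+1) * minor(0,1) = 5
Entry delta = 5 - 0 = 5
Det delta = 5 * 5 = 25
New det = 5 + 25 = 30

Answer: 30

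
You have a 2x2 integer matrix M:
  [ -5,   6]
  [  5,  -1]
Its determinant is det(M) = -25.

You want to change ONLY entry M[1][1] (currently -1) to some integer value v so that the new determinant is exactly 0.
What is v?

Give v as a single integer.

Answer: -6

Derivation:
det is linear in entry M[1][1]: det = old_det + (v - -1) * C_11
Cofactor C_11 = -5
Want det = 0: -25 + (v - -1) * -5 = 0
  (v - -1) = 25 / -5 = -5
  v = -1 + (-5) = -6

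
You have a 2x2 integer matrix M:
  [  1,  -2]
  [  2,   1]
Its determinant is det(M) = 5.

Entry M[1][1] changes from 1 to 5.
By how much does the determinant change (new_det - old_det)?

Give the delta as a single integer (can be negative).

Answer: 4

Derivation:
Cofactor C_11 = 1
Entry delta = 5 - 1 = 4
Det delta = entry_delta * cofactor = 4 * 1 = 4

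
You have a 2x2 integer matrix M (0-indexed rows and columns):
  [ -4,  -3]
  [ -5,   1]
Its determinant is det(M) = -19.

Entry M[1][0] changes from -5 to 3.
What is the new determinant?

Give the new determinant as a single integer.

Answer: 5

Derivation:
det is linear in row 1: changing M[1][0] by delta changes det by delta * cofactor(1,0).
Cofactor C_10 = (-1)^(1+0) * minor(1,0) = 3
Entry delta = 3 - -5 = 8
Det delta = 8 * 3 = 24
New det = -19 + 24 = 5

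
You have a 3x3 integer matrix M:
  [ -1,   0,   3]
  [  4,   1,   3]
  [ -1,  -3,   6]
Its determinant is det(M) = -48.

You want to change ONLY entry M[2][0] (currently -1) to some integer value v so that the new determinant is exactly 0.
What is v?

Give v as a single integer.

det is linear in entry M[2][0]: det = old_det + (v - -1) * C_20
Cofactor C_20 = -3
Want det = 0: -48 + (v - -1) * -3 = 0
  (v - -1) = 48 / -3 = -16
  v = -1 + (-16) = -17

Answer: -17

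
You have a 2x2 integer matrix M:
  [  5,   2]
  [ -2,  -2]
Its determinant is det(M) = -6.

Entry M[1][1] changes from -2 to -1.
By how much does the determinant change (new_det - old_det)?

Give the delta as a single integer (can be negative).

Answer: 5

Derivation:
Cofactor C_11 = 5
Entry delta = -1 - -2 = 1
Det delta = entry_delta * cofactor = 1 * 5 = 5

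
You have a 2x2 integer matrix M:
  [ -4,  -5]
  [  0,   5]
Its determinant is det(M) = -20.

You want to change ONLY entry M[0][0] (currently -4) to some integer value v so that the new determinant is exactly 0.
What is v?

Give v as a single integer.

Answer: 0

Derivation:
det is linear in entry M[0][0]: det = old_det + (v - -4) * C_00
Cofactor C_00 = 5
Want det = 0: -20 + (v - -4) * 5 = 0
  (v - -4) = 20 / 5 = 4
  v = -4 + (4) = 0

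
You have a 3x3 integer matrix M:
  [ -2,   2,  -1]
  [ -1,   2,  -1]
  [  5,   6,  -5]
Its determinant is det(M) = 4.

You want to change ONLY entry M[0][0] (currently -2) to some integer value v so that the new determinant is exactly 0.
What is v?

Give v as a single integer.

det is linear in entry M[0][0]: det = old_det + (v - -2) * C_00
Cofactor C_00 = -4
Want det = 0: 4 + (v - -2) * -4 = 0
  (v - -2) = -4 / -4 = 1
  v = -2 + (1) = -1

Answer: -1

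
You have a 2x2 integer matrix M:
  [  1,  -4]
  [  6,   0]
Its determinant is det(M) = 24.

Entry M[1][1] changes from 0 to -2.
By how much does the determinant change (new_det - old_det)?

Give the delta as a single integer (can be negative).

Answer: -2

Derivation:
Cofactor C_11 = 1
Entry delta = -2 - 0 = -2
Det delta = entry_delta * cofactor = -2 * 1 = -2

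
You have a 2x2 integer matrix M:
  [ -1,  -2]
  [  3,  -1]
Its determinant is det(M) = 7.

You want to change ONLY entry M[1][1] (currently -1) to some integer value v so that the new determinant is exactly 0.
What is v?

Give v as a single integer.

det is linear in entry M[1][1]: det = old_det + (v - -1) * C_11
Cofactor C_11 = -1
Want det = 0: 7 + (v - -1) * -1 = 0
  (v - -1) = -7 / -1 = 7
  v = -1 + (7) = 6

Answer: 6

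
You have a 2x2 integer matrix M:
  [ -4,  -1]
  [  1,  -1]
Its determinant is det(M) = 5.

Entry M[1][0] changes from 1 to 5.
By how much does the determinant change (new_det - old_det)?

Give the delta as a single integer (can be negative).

Cofactor C_10 = 1
Entry delta = 5 - 1 = 4
Det delta = entry_delta * cofactor = 4 * 1 = 4

Answer: 4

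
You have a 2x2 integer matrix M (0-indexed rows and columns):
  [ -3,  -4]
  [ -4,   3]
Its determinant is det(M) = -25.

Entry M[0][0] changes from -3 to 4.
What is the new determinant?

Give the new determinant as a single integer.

det is linear in row 0: changing M[0][0] by delta changes det by delta * cofactor(0,0).
Cofactor C_00 = (-1)^(0+0) * minor(0,0) = 3
Entry delta = 4 - -3 = 7
Det delta = 7 * 3 = 21
New det = -25 + 21 = -4

Answer: -4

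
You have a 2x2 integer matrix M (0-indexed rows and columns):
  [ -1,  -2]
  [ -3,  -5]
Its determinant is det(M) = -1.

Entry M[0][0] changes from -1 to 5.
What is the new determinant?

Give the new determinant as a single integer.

Answer: -31

Derivation:
det is linear in row 0: changing M[0][0] by delta changes det by delta * cofactor(0,0).
Cofactor C_00 = (-1)^(0+0) * minor(0,0) = -5
Entry delta = 5 - -1 = 6
Det delta = 6 * -5 = -30
New det = -1 + -30 = -31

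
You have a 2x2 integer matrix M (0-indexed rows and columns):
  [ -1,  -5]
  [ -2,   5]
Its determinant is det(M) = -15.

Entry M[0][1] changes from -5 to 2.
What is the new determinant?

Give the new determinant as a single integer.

det is linear in row 0: changing M[0][1] by delta changes det by delta * cofactor(0,1).
Cofactor C_01 = (-1)^(0+1) * minor(0,1) = 2
Entry delta = 2 - -5 = 7
Det delta = 7 * 2 = 14
New det = -15 + 14 = -1

Answer: -1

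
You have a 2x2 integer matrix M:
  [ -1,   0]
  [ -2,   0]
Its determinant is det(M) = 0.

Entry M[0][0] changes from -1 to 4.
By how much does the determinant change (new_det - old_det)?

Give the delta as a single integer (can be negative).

Answer: 0

Derivation:
Cofactor C_00 = 0
Entry delta = 4 - -1 = 5
Det delta = entry_delta * cofactor = 5 * 0 = 0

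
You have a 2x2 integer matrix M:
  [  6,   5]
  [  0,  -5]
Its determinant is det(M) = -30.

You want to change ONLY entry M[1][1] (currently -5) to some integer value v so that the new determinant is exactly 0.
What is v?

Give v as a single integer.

det is linear in entry M[1][1]: det = old_det + (v - -5) * C_11
Cofactor C_11 = 6
Want det = 0: -30 + (v - -5) * 6 = 0
  (v - -5) = 30 / 6 = 5
  v = -5 + (5) = 0

Answer: 0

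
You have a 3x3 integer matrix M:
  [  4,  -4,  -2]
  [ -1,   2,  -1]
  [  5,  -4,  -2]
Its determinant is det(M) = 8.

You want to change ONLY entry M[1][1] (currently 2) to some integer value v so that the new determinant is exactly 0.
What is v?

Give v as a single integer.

det is linear in entry M[1][1]: det = old_det + (v - 2) * C_11
Cofactor C_11 = 2
Want det = 0: 8 + (v - 2) * 2 = 0
  (v - 2) = -8 / 2 = -4
  v = 2 + (-4) = -2

Answer: -2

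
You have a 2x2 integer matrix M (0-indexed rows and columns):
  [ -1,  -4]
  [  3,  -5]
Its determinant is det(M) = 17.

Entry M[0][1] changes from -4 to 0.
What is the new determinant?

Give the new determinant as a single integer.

Answer: 5

Derivation:
det is linear in row 0: changing M[0][1] by delta changes det by delta * cofactor(0,1).
Cofactor C_01 = (-1)^(0+1) * minor(0,1) = -3
Entry delta = 0 - -4 = 4
Det delta = 4 * -3 = -12
New det = 17 + -12 = 5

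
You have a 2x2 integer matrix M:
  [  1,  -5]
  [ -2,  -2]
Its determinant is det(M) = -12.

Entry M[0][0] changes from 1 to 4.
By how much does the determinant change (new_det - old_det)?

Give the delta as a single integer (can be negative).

Answer: -6

Derivation:
Cofactor C_00 = -2
Entry delta = 4 - 1 = 3
Det delta = entry_delta * cofactor = 3 * -2 = -6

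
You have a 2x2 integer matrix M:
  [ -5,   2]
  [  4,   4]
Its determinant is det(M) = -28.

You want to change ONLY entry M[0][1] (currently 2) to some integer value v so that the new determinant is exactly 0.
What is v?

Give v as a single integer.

det is linear in entry M[0][1]: det = old_det + (v - 2) * C_01
Cofactor C_01 = -4
Want det = 0: -28 + (v - 2) * -4 = 0
  (v - 2) = 28 / -4 = -7
  v = 2 + (-7) = -5

Answer: -5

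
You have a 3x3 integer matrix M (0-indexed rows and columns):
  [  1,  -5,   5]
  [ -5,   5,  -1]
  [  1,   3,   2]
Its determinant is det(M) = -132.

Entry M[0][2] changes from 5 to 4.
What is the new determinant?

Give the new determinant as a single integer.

Answer: -112

Derivation:
det is linear in row 0: changing M[0][2] by delta changes det by delta * cofactor(0,2).
Cofactor C_02 = (-1)^(0+2) * minor(0,2) = -20
Entry delta = 4 - 5 = -1
Det delta = -1 * -20 = 20
New det = -132 + 20 = -112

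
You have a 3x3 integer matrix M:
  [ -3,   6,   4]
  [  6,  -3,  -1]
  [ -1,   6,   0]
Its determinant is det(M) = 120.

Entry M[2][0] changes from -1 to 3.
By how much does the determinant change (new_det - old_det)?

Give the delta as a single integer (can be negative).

Answer: 24

Derivation:
Cofactor C_20 = 6
Entry delta = 3 - -1 = 4
Det delta = entry_delta * cofactor = 4 * 6 = 24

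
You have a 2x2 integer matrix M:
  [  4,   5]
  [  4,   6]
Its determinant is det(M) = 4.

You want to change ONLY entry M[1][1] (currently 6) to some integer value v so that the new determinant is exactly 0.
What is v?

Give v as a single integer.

det is linear in entry M[1][1]: det = old_det + (v - 6) * C_11
Cofactor C_11 = 4
Want det = 0: 4 + (v - 6) * 4 = 0
  (v - 6) = -4 / 4 = -1
  v = 6 + (-1) = 5

Answer: 5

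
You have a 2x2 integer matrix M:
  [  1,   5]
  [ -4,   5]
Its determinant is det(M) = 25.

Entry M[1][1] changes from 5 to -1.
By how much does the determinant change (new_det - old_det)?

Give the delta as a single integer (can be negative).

Answer: -6

Derivation:
Cofactor C_11 = 1
Entry delta = -1 - 5 = -6
Det delta = entry_delta * cofactor = -6 * 1 = -6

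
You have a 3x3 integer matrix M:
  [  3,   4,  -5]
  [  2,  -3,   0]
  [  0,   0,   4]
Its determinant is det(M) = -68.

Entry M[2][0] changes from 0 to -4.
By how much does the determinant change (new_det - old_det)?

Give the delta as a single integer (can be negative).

Cofactor C_20 = -15
Entry delta = -4 - 0 = -4
Det delta = entry_delta * cofactor = -4 * -15 = 60

Answer: 60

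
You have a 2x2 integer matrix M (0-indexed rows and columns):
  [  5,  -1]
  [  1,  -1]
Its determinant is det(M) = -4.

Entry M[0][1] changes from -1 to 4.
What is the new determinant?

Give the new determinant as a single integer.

det is linear in row 0: changing M[0][1] by delta changes det by delta * cofactor(0,1).
Cofactor C_01 = (-1)^(0+1) * minor(0,1) = -1
Entry delta = 4 - -1 = 5
Det delta = 5 * -1 = -5
New det = -4 + -5 = -9

Answer: -9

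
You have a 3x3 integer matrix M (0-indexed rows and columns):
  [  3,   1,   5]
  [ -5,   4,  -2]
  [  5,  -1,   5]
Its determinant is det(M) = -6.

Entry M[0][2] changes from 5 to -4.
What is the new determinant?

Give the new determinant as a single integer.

det is linear in row 0: changing M[0][2] by delta changes det by delta * cofactor(0,2).
Cofactor C_02 = (-1)^(0+2) * minor(0,2) = -15
Entry delta = -4 - 5 = -9
Det delta = -9 * -15 = 135
New det = -6 + 135 = 129

Answer: 129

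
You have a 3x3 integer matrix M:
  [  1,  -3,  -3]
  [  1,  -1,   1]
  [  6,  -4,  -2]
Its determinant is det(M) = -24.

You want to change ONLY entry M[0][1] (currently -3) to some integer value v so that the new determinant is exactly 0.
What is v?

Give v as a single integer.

Answer: 0

Derivation:
det is linear in entry M[0][1]: det = old_det + (v - -3) * C_01
Cofactor C_01 = 8
Want det = 0: -24 + (v - -3) * 8 = 0
  (v - -3) = 24 / 8 = 3
  v = -3 + (3) = 0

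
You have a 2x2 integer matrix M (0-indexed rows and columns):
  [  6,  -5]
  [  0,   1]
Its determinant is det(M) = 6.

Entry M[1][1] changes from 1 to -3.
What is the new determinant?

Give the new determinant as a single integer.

det is linear in row 1: changing M[1][1] by delta changes det by delta * cofactor(1,1).
Cofactor C_11 = (-1)^(1+1) * minor(1,1) = 6
Entry delta = -3 - 1 = -4
Det delta = -4 * 6 = -24
New det = 6 + -24 = -18

Answer: -18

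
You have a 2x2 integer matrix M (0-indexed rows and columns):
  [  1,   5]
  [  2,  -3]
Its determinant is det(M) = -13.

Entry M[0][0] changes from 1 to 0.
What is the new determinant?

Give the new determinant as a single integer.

det is linear in row 0: changing M[0][0] by delta changes det by delta * cofactor(0,0).
Cofactor C_00 = (-1)^(0+0) * minor(0,0) = -3
Entry delta = 0 - 1 = -1
Det delta = -1 * -3 = 3
New det = -13 + 3 = -10

Answer: -10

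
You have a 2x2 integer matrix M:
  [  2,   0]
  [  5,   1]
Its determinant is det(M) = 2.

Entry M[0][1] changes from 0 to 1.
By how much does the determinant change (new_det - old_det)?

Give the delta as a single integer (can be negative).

Answer: -5

Derivation:
Cofactor C_01 = -5
Entry delta = 1 - 0 = 1
Det delta = entry_delta * cofactor = 1 * -5 = -5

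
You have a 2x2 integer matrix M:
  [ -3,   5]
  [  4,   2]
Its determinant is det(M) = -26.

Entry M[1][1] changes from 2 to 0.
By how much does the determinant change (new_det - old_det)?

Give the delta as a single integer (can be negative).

Answer: 6

Derivation:
Cofactor C_11 = -3
Entry delta = 0 - 2 = -2
Det delta = entry_delta * cofactor = -2 * -3 = 6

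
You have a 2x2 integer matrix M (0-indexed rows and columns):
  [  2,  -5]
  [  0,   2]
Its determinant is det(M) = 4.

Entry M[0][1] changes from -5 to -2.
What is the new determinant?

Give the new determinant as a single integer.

det is linear in row 0: changing M[0][1] by delta changes det by delta * cofactor(0,1).
Cofactor C_01 = (-1)^(0+1) * minor(0,1) = 0
Entry delta = -2 - -5 = 3
Det delta = 3 * 0 = 0
New det = 4 + 0 = 4

Answer: 4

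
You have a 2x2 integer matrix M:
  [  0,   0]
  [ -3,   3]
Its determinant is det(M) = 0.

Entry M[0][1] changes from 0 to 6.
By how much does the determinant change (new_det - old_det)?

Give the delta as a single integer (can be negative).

Cofactor C_01 = 3
Entry delta = 6 - 0 = 6
Det delta = entry_delta * cofactor = 6 * 3 = 18

Answer: 18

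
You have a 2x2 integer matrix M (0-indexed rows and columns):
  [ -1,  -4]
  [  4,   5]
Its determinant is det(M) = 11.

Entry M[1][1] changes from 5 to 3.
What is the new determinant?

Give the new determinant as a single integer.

Answer: 13

Derivation:
det is linear in row 1: changing M[1][1] by delta changes det by delta * cofactor(1,1).
Cofactor C_11 = (-1)^(1+1) * minor(1,1) = -1
Entry delta = 3 - 5 = -2
Det delta = -2 * -1 = 2
New det = 11 + 2 = 13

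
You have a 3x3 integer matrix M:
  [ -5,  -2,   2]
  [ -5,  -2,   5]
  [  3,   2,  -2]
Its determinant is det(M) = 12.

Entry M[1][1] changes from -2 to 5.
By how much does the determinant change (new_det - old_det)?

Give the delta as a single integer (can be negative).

Cofactor C_11 = 4
Entry delta = 5 - -2 = 7
Det delta = entry_delta * cofactor = 7 * 4 = 28

Answer: 28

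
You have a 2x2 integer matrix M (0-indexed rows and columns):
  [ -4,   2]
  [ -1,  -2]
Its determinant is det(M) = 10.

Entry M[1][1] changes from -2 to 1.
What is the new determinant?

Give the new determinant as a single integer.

Answer: -2

Derivation:
det is linear in row 1: changing M[1][1] by delta changes det by delta * cofactor(1,1).
Cofactor C_11 = (-1)^(1+1) * minor(1,1) = -4
Entry delta = 1 - -2 = 3
Det delta = 3 * -4 = -12
New det = 10 + -12 = -2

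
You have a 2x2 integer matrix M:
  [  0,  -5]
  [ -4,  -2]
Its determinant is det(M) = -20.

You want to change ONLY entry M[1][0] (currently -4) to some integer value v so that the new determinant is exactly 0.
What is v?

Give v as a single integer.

det is linear in entry M[1][0]: det = old_det + (v - -4) * C_10
Cofactor C_10 = 5
Want det = 0: -20 + (v - -4) * 5 = 0
  (v - -4) = 20 / 5 = 4
  v = -4 + (4) = 0

Answer: 0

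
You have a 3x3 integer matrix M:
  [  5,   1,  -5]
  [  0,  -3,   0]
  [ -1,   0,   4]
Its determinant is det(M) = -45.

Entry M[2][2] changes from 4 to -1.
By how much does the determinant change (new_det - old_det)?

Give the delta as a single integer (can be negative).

Answer: 75

Derivation:
Cofactor C_22 = -15
Entry delta = -1 - 4 = -5
Det delta = entry_delta * cofactor = -5 * -15 = 75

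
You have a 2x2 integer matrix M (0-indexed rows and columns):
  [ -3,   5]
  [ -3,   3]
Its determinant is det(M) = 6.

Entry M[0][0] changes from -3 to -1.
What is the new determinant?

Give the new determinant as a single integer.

Answer: 12

Derivation:
det is linear in row 0: changing M[0][0] by delta changes det by delta * cofactor(0,0).
Cofactor C_00 = (-1)^(0+0) * minor(0,0) = 3
Entry delta = -1 - -3 = 2
Det delta = 2 * 3 = 6
New det = 6 + 6 = 12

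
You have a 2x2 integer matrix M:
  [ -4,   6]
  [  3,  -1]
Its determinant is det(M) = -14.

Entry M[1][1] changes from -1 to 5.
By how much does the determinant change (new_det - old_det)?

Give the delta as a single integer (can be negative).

Answer: -24

Derivation:
Cofactor C_11 = -4
Entry delta = 5 - -1 = 6
Det delta = entry_delta * cofactor = 6 * -4 = -24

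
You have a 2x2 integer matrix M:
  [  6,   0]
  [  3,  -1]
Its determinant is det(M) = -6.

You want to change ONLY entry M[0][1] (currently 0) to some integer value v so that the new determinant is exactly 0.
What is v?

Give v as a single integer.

Answer: -2

Derivation:
det is linear in entry M[0][1]: det = old_det + (v - 0) * C_01
Cofactor C_01 = -3
Want det = 0: -6 + (v - 0) * -3 = 0
  (v - 0) = 6 / -3 = -2
  v = 0 + (-2) = -2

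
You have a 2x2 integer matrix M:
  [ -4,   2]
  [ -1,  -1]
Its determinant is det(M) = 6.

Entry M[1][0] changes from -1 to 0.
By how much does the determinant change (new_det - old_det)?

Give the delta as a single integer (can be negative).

Answer: -2

Derivation:
Cofactor C_10 = -2
Entry delta = 0 - -1 = 1
Det delta = entry_delta * cofactor = 1 * -2 = -2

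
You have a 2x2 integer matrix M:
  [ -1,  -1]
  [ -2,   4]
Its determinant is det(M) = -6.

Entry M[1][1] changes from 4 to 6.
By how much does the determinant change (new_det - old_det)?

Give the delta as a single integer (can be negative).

Answer: -2

Derivation:
Cofactor C_11 = -1
Entry delta = 6 - 4 = 2
Det delta = entry_delta * cofactor = 2 * -1 = -2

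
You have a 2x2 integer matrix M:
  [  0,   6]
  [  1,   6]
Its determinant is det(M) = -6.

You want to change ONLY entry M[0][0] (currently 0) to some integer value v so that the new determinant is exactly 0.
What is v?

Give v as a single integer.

det is linear in entry M[0][0]: det = old_det + (v - 0) * C_00
Cofactor C_00 = 6
Want det = 0: -6 + (v - 0) * 6 = 0
  (v - 0) = 6 / 6 = 1
  v = 0 + (1) = 1

Answer: 1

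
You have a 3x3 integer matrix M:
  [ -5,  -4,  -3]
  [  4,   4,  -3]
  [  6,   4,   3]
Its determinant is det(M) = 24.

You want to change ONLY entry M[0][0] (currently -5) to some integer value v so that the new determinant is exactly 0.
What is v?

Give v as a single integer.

Answer: -6

Derivation:
det is linear in entry M[0][0]: det = old_det + (v - -5) * C_00
Cofactor C_00 = 24
Want det = 0: 24 + (v - -5) * 24 = 0
  (v - -5) = -24 / 24 = -1
  v = -5 + (-1) = -6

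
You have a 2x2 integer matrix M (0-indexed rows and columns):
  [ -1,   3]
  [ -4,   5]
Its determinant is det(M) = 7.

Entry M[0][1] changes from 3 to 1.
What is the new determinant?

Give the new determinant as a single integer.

det is linear in row 0: changing M[0][1] by delta changes det by delta * cofactor(0,1).
Cofactor C_01 = (-1)^(0+1) * minor(0,1) = 4
Entry delta = 1 - 3 = -2
Det delta = -2 * 4 = -8
New det = 7 + -8 = -1

Answer: -1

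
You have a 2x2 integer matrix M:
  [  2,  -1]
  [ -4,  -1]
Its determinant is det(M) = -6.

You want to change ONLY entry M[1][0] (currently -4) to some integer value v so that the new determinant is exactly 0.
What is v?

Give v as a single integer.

det is linear in entry M[1][0]: det = old_det + (v - -4) * C_10
Cofactor C_10 = 1
Want det = 0: -6 + (v - -4) * 1 = 0
  (v - -4) = 6 / 1 = 6
  v = -4 + (6) = 2

Answer: 2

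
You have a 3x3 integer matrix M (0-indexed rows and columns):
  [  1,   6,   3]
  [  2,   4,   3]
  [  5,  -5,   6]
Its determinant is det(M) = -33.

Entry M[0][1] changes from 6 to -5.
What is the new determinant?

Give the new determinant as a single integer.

det is linear in row 0: changing M[0][1] by delta changes det by delta * cofactor(0,1).
Cofactor C_01 = (-1)^(0+1) * minor(0,1) = 3
Entry delta = -5 - 6 = -11
Det delta = -11 * 3 = -33
New det = -33 + -33 = -66

Answer: -66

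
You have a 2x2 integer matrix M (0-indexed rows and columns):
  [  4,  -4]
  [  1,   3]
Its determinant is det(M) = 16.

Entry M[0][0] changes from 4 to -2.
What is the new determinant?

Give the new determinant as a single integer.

det is linear in row 0: changing M[0][0] by delta changes det by delta * cofactor(0,0).
Cofactor C_00 = (-1)^(0+0) * minor(0,0) = 3
Entry delta = -2 - 4 = -6
Det delta = -6 * 3 = -18
New det = 16 + -18 = -2

Answer: -2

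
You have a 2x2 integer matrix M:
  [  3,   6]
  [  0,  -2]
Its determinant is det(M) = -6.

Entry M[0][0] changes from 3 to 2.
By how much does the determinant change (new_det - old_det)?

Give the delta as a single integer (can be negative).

Cofactor C_00 = -2
Entry delta = 2 - 3 = -1
Det delta = entry_delta * cofactor = -1 * -2 = 2

Answer: 2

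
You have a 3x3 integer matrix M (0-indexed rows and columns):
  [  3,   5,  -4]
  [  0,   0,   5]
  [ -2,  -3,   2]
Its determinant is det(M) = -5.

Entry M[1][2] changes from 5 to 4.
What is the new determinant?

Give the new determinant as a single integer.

Answer: -4

Derivation:
det is linear in row 1: changing M[1][2] by delta changes det by delta * cofactor(1,2).
Cofactor C_12 = (-1)^(1+2) * minor(1,2) = -1
Entry delta = 4 - 5 = -1
Det delta = -1 * -1 = 1
New det = -5 + 1 = -4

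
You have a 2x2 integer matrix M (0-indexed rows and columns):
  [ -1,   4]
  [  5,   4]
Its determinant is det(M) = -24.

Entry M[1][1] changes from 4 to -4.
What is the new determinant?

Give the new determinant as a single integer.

Answer: -16

Derivation:
det is linear in row 1: changing M[1][1] by delta changes det by delta * cofactor(1,1).
Cofactor C_11 = (-1)^(1+1) * minor(1,1) = -1
Entry delta = -4 - 4 = -8
Det delta = -8 * -1 = 8
New det = -24 + 8 = -16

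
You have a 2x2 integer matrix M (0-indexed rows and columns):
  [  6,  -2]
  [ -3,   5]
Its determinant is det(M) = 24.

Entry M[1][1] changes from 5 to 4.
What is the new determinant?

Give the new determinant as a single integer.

det is linear in row 1: changing M[1][1] by delta changes det by delta * cofactor(1,1).
Cofactor C_11 = (-1)^(1+1) * minor(1,1) = 6
Entry delta = 4 - 5 = -1
Det delta = -1 * 6 = -6
New det = 24 + -6 = 18

Answer: 18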